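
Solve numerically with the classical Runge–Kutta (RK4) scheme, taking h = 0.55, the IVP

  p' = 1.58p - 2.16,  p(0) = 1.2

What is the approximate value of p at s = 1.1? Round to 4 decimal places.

0.4209

RK4: k1 = f(s_n, p_n); k2 = f(s_n + h/2, p_n + (h/2)·k1); k3 = f(s_n + h/2, p_n + (h/2)·k2); k4 = f(s_n + h, p_n + h·k3); p_{n+1} = p_n + (h/6)·(k1 + 2k2 + 2k3 + k4).
s=0.000000, p=1.200000:
  k1 = f(0.000000, 1.200000) = -0.264000
  k2 = f(0.275000, 1.127400) = -0.378708
  k3 = f(0.275000, 1.095855) = -0.428549
  k4 = f(0.550000, 0.964298) = -0.636409
  p ← 1.200000 + (0.55/6)·(k1 + 2k2 + 2k3 + k4) = 0.969465
s=0.550000, p=0.969465:
  k1 = f(0.550000, 0.969465) = -0.628245
  k2 = f(0.825000, 0.796698) = -0.901217
  k3 = f(0.825000, 0.721631) = -1.019823
  k4 = f(1.100000, 0.408563) = -1.514471
  p ← 0.969465 + (0.55/6)·(k1 + 2k2 + 2k3 + k4) = 0.420859
p(1.1) ≈ 0.4209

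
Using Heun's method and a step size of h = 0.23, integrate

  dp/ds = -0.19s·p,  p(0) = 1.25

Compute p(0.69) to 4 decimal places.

1.1947

Heun: k1 = f(s_n, p_n); k2 = f(s_n + h, p_n + h·k1); p_{n+1} = p_n + (h/2)·(k1 + k2).
s=0.000000, p=1.250000:
  k1 = f(0.000000, 1.250000) = 0.000000
  k2 = f(0.230000, 1.250000) = -0.054625
  p ← 1.250000 + (0.23/2)·(0.000000 + (-0.054625)) = 1.243718
s=0.230000, p=1.243718:
  k1 = f(0.230000, 1.243718) = -0.054350
  k2 = f(0.460000, 1.231218) = -0.107608
  p ← 1.243718 + (0.23/2)·(-0.054350 + (-0.107608)) = 1.225093
s=0.460000, p=1.225093:
  k1 = f(0.460000, 1.225093) = -0.107073
  k2 = f(0.690000, 1.200466) = -0.157381
  p ← 1.225093 + (0.23/2)·(-0.107073 + (-0.157381)) = 1.194681
p(0.69) ≈ 1.1947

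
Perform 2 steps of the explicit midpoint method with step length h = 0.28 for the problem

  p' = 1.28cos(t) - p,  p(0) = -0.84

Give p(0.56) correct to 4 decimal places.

0.0262

Midpoint: k1 = f(t_n, p_n); k2 = f(t_n + h/2, p_n + (h/2)·k1); p_{n+1} = p_n + h·k2.
t=0.000000, p=-0.840000:
  k1 = f(0.000000, -0.840000) = 2.120000
  k2 = f(0.140000, -0.543200) = 1.810676
  p ← -0.840000 + 0.28·1.810676 = -0.333011
t=0.280000, p=-0.333011:
  k1 = f(0.280000, -0.333011) = 1.563162
  k2 = f(0.420000, -0.114168) = 1.282922
  p ← -0.333011 + 0.28·1.282922 = 0.026208
p(0.56) ≈ 0.0262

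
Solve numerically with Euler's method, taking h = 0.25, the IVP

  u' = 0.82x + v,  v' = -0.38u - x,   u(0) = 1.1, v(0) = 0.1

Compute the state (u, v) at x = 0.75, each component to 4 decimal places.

1.2342, -0.4105

Euler on (u,v): u_{n+1} = u_n + h·u', v_{n+1} = v_n + h·v'.
0.000000: (1.100000, 0.100000); f=(0.100000, -0.418000) → (1.125000, -0.004500)
0.250000: (1.125000, -0.004500); f=(0.200500, -0.677500) → (1.175125, -0.173875)
0.500000: (1.175125, -0.173875); f=(0.236125, -0.946547) → (1.234156, -0.410512)
(u(0.75), v(0.75)) ≈ (1.2342, -0.4105)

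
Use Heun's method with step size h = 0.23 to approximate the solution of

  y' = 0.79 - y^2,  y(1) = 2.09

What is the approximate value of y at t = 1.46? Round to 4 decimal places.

1.3151

Heun: k1 = f(t_n, y_n); k2 = f(t_n + h, y_n + h·k1); y_{n+1} = y_n + (h/2)·(k1 + k2).
t=1.000000, y=2.090000:
  k1 = f(1.000000, 2.090000) = -3.578100
  k2 = f(1.230000, 1.267037) = -0.815383
  y ← 2.090000 + (0.23/2)·(-3.578100 + (-0.815383)) = 1.584749
t=1.230000, y=1.584749:
  k1 = f(1.230000, 1.584749) = -1.721431
  k2 = f(1.460000, 1.188820) = -0.623294
  y ← 1.584749 + (0.23/2)·(-1.721431 + (-0.623294)) = 1.315106
y(1.46) ≈ 1.3151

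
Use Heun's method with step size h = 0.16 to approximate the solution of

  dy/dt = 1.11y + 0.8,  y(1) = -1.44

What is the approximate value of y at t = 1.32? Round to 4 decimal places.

Heun: k1 = f(t_n, y_n); k2 = f(t_n + h, y_n + h·k1); y_{n+1} = y_n + (h/2)·(k1 + k2).
t=1.000000, y=-1.440000:
  k1 = f(1.000000, -1.440000) = -0.798400
  k2 = f(1.160000, -1.567744) = -0.940196
  y ← -1.440000 + (0.16/2)·(-0.798400 + (-0.940196)) = -1.579088
t=1.160000, y=-1.579088:
  k1 = f(1.160000, -1.579088) = -0.952787
  k2 = f(1.320000, -1.731534) = -1.122002
  y ← -1.579088 + (0.16/2)·(-0.952787 + (-1.122002)) = -1.745071
y(1.32) ≈ -1.7451

-1.7451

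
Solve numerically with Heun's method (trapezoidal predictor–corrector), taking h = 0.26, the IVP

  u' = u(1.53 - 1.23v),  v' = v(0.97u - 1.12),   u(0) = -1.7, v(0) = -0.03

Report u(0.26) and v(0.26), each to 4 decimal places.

-2.5254, -0.0154

Heun on (u,v): k1 = f(t_n, state_n); k2 = f(t_n + h, state_n + h·k1); state_{n+1} = state_n + (h/2)·(k1 + k2).
0.000000: (-1.700000, -0.030000)
  k1 = (-2.663730, 0.083070)
  predictor → (-2.392570, -0.008402)
  k2 = (-3.685357, 0.028909)
  → (-2.525381, -0.015443)
(u(0.26), v(0.26)) ≈ (-2.5254, -0.0154)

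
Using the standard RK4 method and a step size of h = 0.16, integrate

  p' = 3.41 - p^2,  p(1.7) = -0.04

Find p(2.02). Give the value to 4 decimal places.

0.9506

RK4: k1 = f(s_n, p_n); k2 = f(s_n + h/2, p_n + (h/2)·k1); k3 = f(s_n + h/2, p_n + (h/2)·k2); k4 = f(s_n + h, p_n + h·k3); p_{n+1} = p_n + (h/6)·(k1 + 2k2 + 2k3 + k4).
s=1.700000, p=-0.040000:
  k1 = f(1.700000, -0.040000) = 3.408400
  k2 = f(1.780000, 0.232672) = 3.355864
  k3 = f(1.780000, 0.228469) = 3.357802
  k4 = f(1.860000, 0.497248) = 3.162744
  p ← -0.040000 + (0.16/6)·(k1 + 2k2 + 2k3 + k4) = 0.493293
s=1.860000, p=0.493293:
  k1 = f(1.860000, 0.493293) = 3.166662
  k2 = f(1.940000, 0.746626) = 2.852550
  k3 = f(1.940000, 0.721497) = 2.889443
  k4 = f(2.020000, 0.955603) = 2.496822
  p ← 0.493293 + (0.16/6)·(k1 + 2k2 + 2k3 + k4) = 0.950559
p(2.02) ≈ 0.9506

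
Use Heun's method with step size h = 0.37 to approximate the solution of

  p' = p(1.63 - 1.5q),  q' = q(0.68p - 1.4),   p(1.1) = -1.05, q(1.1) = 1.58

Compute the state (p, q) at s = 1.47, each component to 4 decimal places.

-1.0634, 0.8399

Heun on (p,q): k1 = f(s_n, state_n); k2 = f(s_n + h, state_n + h·k1); state_{n+1} = state_n + (h/2)·(k1 + k2).
1.100000: (-1.050000, 1.580000)
  k1 = (0.777000, -3.340120)
  predictor → (-0.762510, 0.344156)
  k2 = (-0.849258, -0.660265)
  → (-1.063368, 0.839929)
(p(1.47), q(1.47)) ≈ (-1.0634, 0.8399)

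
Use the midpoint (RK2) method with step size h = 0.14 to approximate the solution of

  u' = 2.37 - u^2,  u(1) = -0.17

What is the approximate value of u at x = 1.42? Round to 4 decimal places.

Midpoint: k1 = f(x_n, u_n); k2 = f(x_n + h/2, u_n + (h/2)·k1); u_{n+1} = u_n + h·k2.
x=1.000000, u=-0.170000:
  k1 = f(1.000000, -0.170000) = 2.341100
  k2 = f(1.070000, -0.006123) = 2.369963
  u ← -0.170000 + 0.14·2.369963 = 0.161795
x=1.140000, u=0.161795:
  k1 = f(1.140000, 0.161795) = 2.343822
  k2 = f(1.210000, 0.325862) = 2.263814
  u ← 0.161795 + 0.14·2.263814 = 0.478729
x=1.280000, u=0.478729:
  k1 = f(1.280000, 0.478729) = 2.140819
  k2 = f(1.350000, 0.628586) = 1.974880
  u ← 0.478729 + 0.14·1.974880 = 0.755212
u(1.42) ≈ 0.7552

0.7552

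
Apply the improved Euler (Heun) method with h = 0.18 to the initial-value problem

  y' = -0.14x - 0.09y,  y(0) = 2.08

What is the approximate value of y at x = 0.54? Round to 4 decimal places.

Heun: k1 = f(x_n, y_n); k2 = f(x_n + h, y_n + h·k1); y_{n+1} = y_n + (h/2)·(k1 + k2).
x=0.000000, y=2.080000:
  k1 = f(0.000000, 2.080000) = -0.187200
  k2 = f(0.180000, 2.046304) = -0.209367
  y ← 2.080000 + (0.18/2)·(-0.187200 + (-0.209367)) = 2.044309
x=0.180000, y=2.044309:
  k1 = f(0.180000, 2.044309) = -0.209188
  k2 = f(0.360000, 2.006655) = -0.230999
  y ← 2.044309 + (0.18/2)·(-0.209188 + (-0.230999)) = 2.004692
x=0.360000, y=2.004692:
  k1 = f(0.360000, 2.004692) = -0.230822
  k2 = f(0.540000, 1.963144) = -0.252283
  y ← 2.004692 + (0.18/2)·(-0.230822 + (-0.252283)) = 1.961213
y(0.54) ≈ 1.9612

1.9612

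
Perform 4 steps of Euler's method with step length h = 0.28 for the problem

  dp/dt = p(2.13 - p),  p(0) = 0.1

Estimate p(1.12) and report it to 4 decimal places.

Euler: p_{n+1} = p_n + h·f(t_n, p_n).
t=0.000000, p=0.100000: f=0.203000 → p ← 0.100000 + 0.28·0.203000 = 0.156840
t=0.280000, p=0.156840: f=0.309470 → p ← 0.156840 + 0.28·0.309470 = 0.243492
t=0.560000, p=0.243492: f=0.459349 → p ← 0.243492 + 0.28·0.459349 = 0.372109
t=0.840000, p=0.372109: f=0.654128 → p ← 0.372109 + 0.28·0.654128 = 0.555265
p(1.12) ≈ 0.5553

0.5553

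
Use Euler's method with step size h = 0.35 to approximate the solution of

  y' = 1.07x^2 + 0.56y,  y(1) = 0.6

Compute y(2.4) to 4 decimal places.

5.7129

Euler: y_{n+1} = y_n + h·f(x_n, y_n).
x=1.000000, y=0.600000: f=1.406000 → y ← 0.600000 + 0.35·1.406000 = 1.092100
x=1.350000, y=1.092100: f=2.561651 → y ← 1.092100 + 0.35·2.561651 = 1.988678
x=1.700000, y=1.988678: f=4.205960 → y ← 1.988678 + 0.35·4.205960 = 3.460764
x=2.050000, y=3.460764: f=6.434703 → y ← 3.460764 + 0.35·6.434703 = 5.712910
y(2.4) ≈ 5.7129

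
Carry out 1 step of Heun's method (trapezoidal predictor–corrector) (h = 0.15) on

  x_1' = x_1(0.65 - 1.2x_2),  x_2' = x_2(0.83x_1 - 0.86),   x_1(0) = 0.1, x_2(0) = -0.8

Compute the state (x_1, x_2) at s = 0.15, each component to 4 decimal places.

0.1260, -0.7133

Heun on (x_1,x_2): k1 = f(s_n, state_n); k2 = f(s_n + h, state_n + h·k1); state_{n+1} = state_n + (h/2)·(k1 + k2).
0.000000: (0.100000, -0.800000)
  k1 = (0.161000, 0.621600)
  predictor → (0.124150, -0.706760)
  k2 = (0.185991, 0.534986)
  → (0.126024, -0.713256)
(x_1(0.15), x_2(0.15)) ≈ (0.1260, -0.7133)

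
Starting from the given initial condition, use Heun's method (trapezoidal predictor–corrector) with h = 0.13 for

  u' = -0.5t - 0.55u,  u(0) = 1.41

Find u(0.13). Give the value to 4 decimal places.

Heun: k1 = f(t_n, u_n); k2 = f(t_n + h, u_n + h·k1); u_{n+1} = u_n + (h/2)·(k1 + k2).
t=0.000000, u=1.410000:
  k1 = f(0.000000, 1.410000) = -0.775500
  k2 = f(0.130000, 1.309185) = -0.785052
  u ← 1.410000 + (0.13/2)·(-0.775500 + (-0.785052)) = 1.308564
u(0.13) ≈ 1.3086

1.3086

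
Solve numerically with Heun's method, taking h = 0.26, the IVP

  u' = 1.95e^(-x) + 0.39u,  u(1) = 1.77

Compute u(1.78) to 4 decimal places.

Heun: k1 = f(x_n, u_n); k2 = f(x_n + h, u_n + h·k1); u_{n+1} = u_n + (h/2)·(k1 + k2).
x=1.000000, u=1.770000:
  k1 = f(1.000000, 1.770000) = 1.407665
  k2 = f(1.260000, 2.135993) = 1.386163
  u ← 1.770000 + (0.26/2)·(1.407665 + 1.386163) = 2.133198
x=1.260000, u=2.133198:
  k1 = f(1.260000, 2.133198) = 1.385072
  k2 = f(1.520000, 2.493316) = 1.398882
  u ← 2.133198 + (0.26/2)·(1.385072 + 1.398882) = 2.495112
x=1.520000, u=2.495112:
  k1 = f(1.520000, 2.495112) = 1.399582
  k2 = f(1.780000, 2.859003) = 1.443855
  u ← 2.495112 + (0.26/2)·(1.399582 + 1.443855) = 2.864758
u(1.78) ≈ 2.8648

2.8648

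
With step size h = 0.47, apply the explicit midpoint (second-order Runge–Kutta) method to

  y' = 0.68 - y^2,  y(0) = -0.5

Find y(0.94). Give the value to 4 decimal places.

0.0586

Midpoint: k1 = f(s_n, y_n); k2 = f(s_n + h/2, y_n + (h/2)·k1); y_{n+1} = y_n + h·k2.
s=0.000000, y=-0.500000:
  k1 = f(0.000000, -0.500000) = 0.430000
  k2 = f(0.235000, -0.398950) = 0.520839
  y ← -0.500000 + 0.47·0.520839 = -0.255206
s=0.470000, y=-0.255206:
  k1 = f(0.470000, -0.255206) = 0.614870
  k2 = f(0.705000, -0.110711) = 0.667743
  y ← -0.255206 + 0.47·0.667743 = 0.058633
y(0.94) ≈ 0.0586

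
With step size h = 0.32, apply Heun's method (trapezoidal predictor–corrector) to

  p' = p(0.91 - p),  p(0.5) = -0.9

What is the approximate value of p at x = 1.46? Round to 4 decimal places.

Heun: k1 = f(x_n, p_n); k2 = f(x_n + h, p_n + h·k1); p_{n+1} = p_n + (h/2)·(k1 + k2).
x=0.500000, p=-0.900000:
  k1 = f(0.500000, -0.900000) = -1.629000
  k2 = f(0.820000, -1.421280) = -3.313402
  p ← -0.900000 + (0.32/2)·(-1.629000 + (-3.313402)) = -1.690784
x=0.820000, p=-1.690784:
  k1 = f(0.820000, -1.690784) = -4.397365
  k2 = f(1.140000, -3.097941) = -12.416365
  p ← -1.690784 + (0.32/2)·(-4.397365 + (-12.416365)) = -4.380981
x=1.140000, p=-4.380981:
  k1 = f(1.140000, -4.380981) = -23.179689
  k2 = f(1.460000, -11.798482) = -149.940784
  p ← -4.380981 + (0.32/2)·(-23.179689 + (-149.940784)) = -32.080257
p(1.46) ≈ -32.0803

-32.0803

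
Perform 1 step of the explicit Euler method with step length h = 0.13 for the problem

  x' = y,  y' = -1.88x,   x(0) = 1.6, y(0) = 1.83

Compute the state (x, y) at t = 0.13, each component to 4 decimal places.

1.8379, 1.4390

Euler on (x,y): x_{n+1} = x_n + h·x', y_{n+1} = y_n + h·y'.
0.000000: (1.600000, 1.830000); f=(1.830000, -3.008000) → (1.837900, 1.438960)
(x(0.13), y(0.13)) ≈ (1.8379, 1.4390)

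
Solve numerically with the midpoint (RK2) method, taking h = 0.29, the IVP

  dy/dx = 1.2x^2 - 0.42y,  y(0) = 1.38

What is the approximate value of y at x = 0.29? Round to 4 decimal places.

1.2295

Midpoint: k1 = f(x_n, y_n); k2 = f(x_n + h/2, y_n + (h/2)·k1); y_{n+1} = y_n + h·k2.
x=0.000000, y=1.380000:
  k1 = f(0.000000, 1.380000) = -0.579600
  k2 = f(0.145000, 1.295958) = -0.519072
  y ← 1.380000 + 0.29·(-0.519072) = 1.229469
y(0.29) ≈ 1.2295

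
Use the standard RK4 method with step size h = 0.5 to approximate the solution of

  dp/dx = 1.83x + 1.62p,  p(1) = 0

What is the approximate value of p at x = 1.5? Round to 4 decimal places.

RK4: k1 = f(x_n, p_n); k2 = f(x_n + h/2, p_n + (h/2)·k1); k3 = f(x_n + h/2, p_n + (h/2)·k2); k4 = f(x_n + h, p_n + h·k3); p_{n+1} = p_n + (h/6)·(k1 + 2k2 + 2k3 + k4).
x=1.000000, p=0.000000:
  k1 = f(1.000000, 0.000000) = 1.830000
  k2 = f(1.250000, 0.457500) = 3.028650
  k3 = f(1.250000, 0.757163) = 3.514103
  k4 = f(1.500000, 1.757052) = 5.591424
  p ← 0.000000 + (0.5/6)·(k1 + 2k2 + 2k3 + k4) = 1.708911
p(1.5) ≈ 1.7089

1.7089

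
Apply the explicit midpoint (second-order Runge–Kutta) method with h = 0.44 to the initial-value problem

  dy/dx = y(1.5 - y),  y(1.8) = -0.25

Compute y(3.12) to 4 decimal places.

Midpoint: k1 = f(x_n, y_n); k2 = f(x_n + h/2, y_n + (h/2)·k1); y_{n+1} = y_n + h·k2.
x=1.800000, y=-0.250000:
  k1 = f(1.800000, -0.250000) = -0.437500
  k2 = f(2.020000, -0.346250) = -0.639264
  y ← -0.250000 + 0.44·(-0.639264) = -0.531276
x=2.240000, y=-0.531276:
  k1 = f(2.240000, -0.531276) = -1.079169
  k2 = f(2.460000, -0.768693) = -1.743929
  y ← -0.531276 + 0.44·(-1.743929) = -1.298605
x=2.680000, y=-1.298605:
  k1 = f(2.680000, -1.298605) = -3.634283
  k2 = f(2.900000, -2.098147) = -7.549443
  y ← -1.298605 + 0.44·(-7.549443) = -4.620360
y(3.12) ≈ -4.6204

-4.6204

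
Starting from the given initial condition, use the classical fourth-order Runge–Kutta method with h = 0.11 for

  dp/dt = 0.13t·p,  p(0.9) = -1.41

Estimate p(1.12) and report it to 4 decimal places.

-1.4513

RK4: k1 = f(t_n, p_n); k2 = f(t_n + h/2, p_n + (h/2)·k1); k3 = f(t_n + h/2, p_n + (h/2)·k2); k4 = f(t_n + h, p_n + h·k3); p_{n+1} = p_n + (h/6)·(k1 + 2k2 + 2k3 + k4).
t=0.900000, p=-1.410000:
  k1 = f(0.900000, -1.410000) = -0.164970
  k2 = f(0.955000, -1.419073) = -0.176178
  k3 = f(0.955000, -1.419690) = -0.176254
  k4 = f(1.010000, -1.429388) = -0.187679
  p ← -1.410000 + (0.11/6)·(k1 + 2k2 + 2k3 + k4) = -1.429388
t=1.010000, p=-1.429388:
  k1 = f(1.010000, -1.429388) = -0.187679
  k2 = f(1.065000, -1.439710) = -0.199328
  k3 = f(1.065000, -1.440351) = -0.199417
  k4 = f(1.120000, -1.451324) = -0.211313
  p ← -1.429388 + (0.11/6)·(k1 + 2k2 + 2k3 + k4) = -1.451323
p(1.12) ≈ -1.4513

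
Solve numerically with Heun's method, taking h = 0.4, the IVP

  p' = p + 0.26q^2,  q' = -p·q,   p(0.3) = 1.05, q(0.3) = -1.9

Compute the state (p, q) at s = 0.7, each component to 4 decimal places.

1.8800, -1.0943

Heun on (p,q): k1 = f(s_n, state_n); k2 = f(s_n + h, state_n + h·k1); state_{n+1} = state_n + (h/2)·(k1 + k2).
0.300000: (1.050000, -1.900000)
  k1 = (1.988600, 1.995000)
  predictor → (1.845440, -1.102000)
  k2 = (2.161185, 2.033675)
  → (1.879957, -1.094265)
(p(0.7), q(0.7)) ≈ (1.8800, -1.0943)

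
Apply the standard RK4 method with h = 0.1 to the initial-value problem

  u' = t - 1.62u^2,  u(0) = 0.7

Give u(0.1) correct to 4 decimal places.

0.6334

RK4: k1 = f(t_n, u_n); k2 = f(t_n + h/2, u_n + (h/2)·k1); k3 = f(t_n + h/2, u_n + (h/2)·k2); k4 = f(t_n + h, u_n + h·k3); u_{n+1} = u_n + (h/6)·(k1 + 2k2 + 2k3 + k4).
t=0.000000, u=0.700000:
  k1 = f(0.000000, 0.700000) = -0.793800
  k2 = f(0.050000, 0.660310) = -0.656335
  k3 = f(0.050000, 0.667183) = -0.671116
  k4 = f(0.100000, 0.632888) = -0.548887
  u ← 0.700000 + (0.1/6)·(k1 + 2k2 + 2k3 + k4) = 0.633374
u(0.1) ≈ 0.6334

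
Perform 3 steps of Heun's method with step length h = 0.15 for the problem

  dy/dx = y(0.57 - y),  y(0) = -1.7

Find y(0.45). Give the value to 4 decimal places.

Heun: k1 = f(x_n, y_n); k2 = f(x_n + h, y_n + h·k1); y_{n+1} = y_n + (h/2)·(k1 + k2).
x=0.000000, y=-1.700000:
  k1 = f(0.000000, -1.700000) = -3.859000
  k2 = f(0.150000, -2.278850) = -6.492102
  y ← -1.700000 + (0.15/2)·(-3.859000 + (-6.492102)) = -2.476333
x=0.150000, y=-2.476333:
  k1 = f(0.150000, -2.476333) = -7.543733
  k2 = f(0.300000, -3.607893) = -15.073388
  y ← -2.476333 + (0.15/2)·(-7.543733 + (-15.073388)) = -4.172617
x=0.300000, y=-4.172617:
  k1 = f(0.300000, -4.172617) = -19.789121
  k2 = f(0.450000, -7.140985) = -55.064027
  y ← -4.172617 + (0.15/2)·(-19.789121 + (-55.064027)) = -9.786603
y(0.45) ≈ -9.7866

-9.7866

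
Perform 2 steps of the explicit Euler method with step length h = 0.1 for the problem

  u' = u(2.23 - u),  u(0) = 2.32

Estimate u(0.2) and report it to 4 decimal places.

2.2832

Euler: u_{n+1} = u_n + h·f(t_n, u_n).
t=0.000000, u=2.320000: f=-0.208800 → u ← 2.320000 + 0.1·(-0.208800) = 2.299120
t=0.100000, u=2.299120: f=-0.158915 → u ← 2.299120 + 0.1·(-0.158915) = 2.283228
u(0.2) ≈ 2.2832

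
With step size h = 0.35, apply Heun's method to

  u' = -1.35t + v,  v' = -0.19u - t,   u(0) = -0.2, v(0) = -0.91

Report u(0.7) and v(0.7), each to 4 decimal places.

Heun on (u,v): k1 = f(t_n, state_n); k2 = f(t_n + h, state_n + h·k1); state_{n+1} = state_n + (h/2)·(k1 + k2).
0.000000: (-0.200000, -0.910000)
  k1 = (-0.910000, 0.038000)
  predictor → (-0.518500, -0.896700)
  k2 = (-1.369200, -0.251485)
  → (-0.598860, -0.947360)
0.350000: (-0.598860, -0.947360)
  k1 = (-1.419860, -0.236217)
  predictor → (-1.095811, -1.030036)
  k2 = (-1.975036, -0.491796)
  → (-1.192967, -1.074762)
(u(0.7), v(0.7)) ≈ (-1.1930, -1.0748)

-1.1930, -1.0748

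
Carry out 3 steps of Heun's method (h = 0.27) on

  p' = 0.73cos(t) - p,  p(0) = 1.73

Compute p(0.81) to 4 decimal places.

1.1246

Heun: k1 = f(t_n, p_n); k2 = f(t_n + h, p_n + h·k1); p_{n+1} = p_n + (h/2)·(k1 + k2).
t=0.000000, p=1.730000:
  k1 = f(0.000000, 1.730000) = -1.000000
  k2 = f(0.270000, 1.460000) = -0.756447
  p ← 1.730000 + (0.27/2)·(-1.000000 + (-0.756447)) = 1.492880
t=0.270000, p=1.492880:
  k1 = f(0.270000, 1.492880) = -0.789327
  k2 = f(0.540000, 1.279761) = -0.653634
  p ← 1.492880 + (0.27/2)·(-0.789327 + (-0.653634)) = 1.298080
t=0.540000, p=1.298080:
  k1 = f(0.540000, 1.298080) = -0.671953
  k2 = f(0.810000, 1.116653) = -0.613319
  p ← 1.298080 + (0.27/2)·(-0.671953 + (-0.613319)) = 1.124568
p(0.81) ≈ 1.1246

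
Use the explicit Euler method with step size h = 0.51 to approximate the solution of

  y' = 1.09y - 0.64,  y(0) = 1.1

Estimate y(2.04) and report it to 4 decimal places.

Euler: y_{n+1} = y_n + h·f(t_n, y_n).
t=0.000000, y=1.100000: f=0.559000 → y ← 1.100000 + 0.51·0.559000 = 1.385090
t=0.510000, y=1.385090: f=0.869748 → y ← 1.385090 + 0.51·0.869748 = 1.828662
t=1.020000, y=1.828662: f=1.353241 → y ← 1.828662 + 0.51·1.353241 = 2.518814
t=1.530000, y=2.518814: f=2.105508 → y ← 2.518814 + 0.51·2.105508 = 3.592623
y(2.04) ≈ 3.5926

3.5926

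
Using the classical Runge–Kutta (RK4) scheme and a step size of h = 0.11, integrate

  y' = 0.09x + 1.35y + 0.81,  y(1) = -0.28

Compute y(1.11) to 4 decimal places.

RK4: k1 = f(x_n, y_n); k2 = f(x_n + h/2, y_n + (h/2)·k1); k3 = f(x_n + h/2, y_n + (h/2)·k2); k4 = f(x_n + h, y_n + h·k3); y_{n+1} = y_n + (h/6)·(k1 + 2k2 + 2k3 + k4).
x=1.000000, y=-0.280000:
  k1 = f(1.000000, -0.280000) = 0.522000
  k2 = f(1.055000, -0.251290) = 0.565708
  k3 = f(1.055000, -0.248886) = 0.568954
  k4 = f(1.110000, -0.217415) = 0.616390
  y ← -0.280000 + (0.11/6)·(k1 + 2k2 + 2k3 + k4) = -0.217525
y(1.11) ≈ -0.2175

-0.2175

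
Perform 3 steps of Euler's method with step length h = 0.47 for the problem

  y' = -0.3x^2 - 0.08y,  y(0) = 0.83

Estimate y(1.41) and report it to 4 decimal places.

0.5853

Euler: y_{n+1} = y_n + h·f(x_n, y_n).
x=0.000000, y=0.830000: f=-0.066400 → y ← 0.830000 + 0.47·(-0.066400) = 0.798792
x=0.470000, y=0.798792: f=-0.130173 → y ← 0.798792 + 0.47·(-0.130173) = 0.737611
x=0.940000, y=0.737611: f=-0.324089 → y ← 0.737611 + 0.47·(-0.324089) = 0.585289
y(1.41) ≈ 0.5853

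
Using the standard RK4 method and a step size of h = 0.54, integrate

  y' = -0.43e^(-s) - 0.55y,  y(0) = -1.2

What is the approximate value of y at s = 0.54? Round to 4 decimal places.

RK4: k1 = f(s_n, y_n); k2 = f(s_n + h/2, y_n + (h/2)·k1); k3 = f(s_n + h/2, y_n + (h/2)·k2); k4 = f(s_n + h, y_n + h·k3); y_{n+1} = y_n + (h/6)·(k1 + 2k2 + 2k3 + k4).
s=0.000000, y=-1.200000:
  k1 = f(0.000000, -1.200000) = 0.230000
  k2 = f(0.270000, -1.137900) = 0.297592
  k3 = f(0.270000, -1.119650) = 0.287554
  k4 = f(0.540000, -1.044721) = 0.324015
  y ← -1.200000 + (0.54/6)·(k1 + 2k2 + 2k3 + k4) = -1.044812
y(0.54) ≈ -1.0448

-1.0448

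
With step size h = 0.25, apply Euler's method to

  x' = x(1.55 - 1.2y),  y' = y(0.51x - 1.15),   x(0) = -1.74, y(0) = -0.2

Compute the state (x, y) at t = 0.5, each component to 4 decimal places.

-3.5688, -0.0384

Euler on (x,y): x_{n+1} = x_n + h·x', y_{n+1} = y_n + h·y'.
0.000000: (-1.740000, -0.200000); f=(-3.114600, 0.407480) → (-2.518650, -0.098130)
0.250000: (-2.518650, -0.098130); f=(-4.200494, 0.238899) → (-3.568773, -0.038405)
(x(0.5), y(0.5)) ≈ (-3.5688, -0.0384)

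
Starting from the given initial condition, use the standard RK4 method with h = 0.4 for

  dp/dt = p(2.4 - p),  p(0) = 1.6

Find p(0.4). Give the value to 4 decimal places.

2.0136

RK4: k1 = f(t_n, p_n); k2 = f(t_n + h/2, p_n + (h/2)·k1); k3 = f(t_n + h/2, p_n + (h/2)·k2); k4 = f(t_n + h, p_n + h·k3); p_{n+1} = p_n + (h/6)·(k1 + 2k2 + 2k3 + k4).
t=0.000000, p=1.600000:
  k1 = f(0.000000, 1.600000) = 1.280000
  k2 = f(0.200000, 1.856000) = 1.009664
  k3 = f(0.200000, 1.801933) = 1.077677
  k4 = f(0.400000, 2.031071) = 0.749321
  p ← 1.600000 + (0.4/6)·(k1 + 2k2 + 2k3 + k4) = 2.013600
p(0.4) ≈ 2.0136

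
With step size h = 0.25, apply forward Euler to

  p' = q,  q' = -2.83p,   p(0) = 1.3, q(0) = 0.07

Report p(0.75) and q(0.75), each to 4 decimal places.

0.6596, -2.5637

Euler on (p,q): p_{n+1} = p_n + h·p', q_{n+1} = q_n + h·q'.
0.000000: (1.300000, 0.070000); f=(0.070000, -3.679000) → (1.317500, -0.849750)
0.250000: (1.317500, -0.849750); f=(-0.849750, -3.728525) → (1.105063, -1.781881)
0.500000: (1.105063, -1.781881); f=(-1.781881, -3.127327) → (0.659592, -2.563713)
(p(0.75), q(0.75)) ≈ (0.6596, -2.5637)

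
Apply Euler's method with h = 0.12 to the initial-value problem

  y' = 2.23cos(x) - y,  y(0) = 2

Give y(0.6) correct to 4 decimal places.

2.0560

Euler: y_{n+1} = y_n + h·f(x_n, y_n).
x=0.000000, y=2.000000: f=0.230000 → y ← 2.000000 + 0.12·0.230000 = 2.027600
x=0.120000, y=2.027600: f=0.186363 → y ← 2.027600 + 0.12·0.186363 = 2.049964
x=0.240000, y=2.049964: f=0.116120 → y ← 2.049964 + 0.12·0.116120 = 2.063898
x=0.360000, y=2.063898: f=0.023152 → y ← 2.063898 + 0.12·0.023152 = 2.066676
x=0.480000, y=2.066676: f=-0.088678 → y ← 2.066676 + 0.12·(-0.088678) = 2.056035
y(0.6) ≈ 2.0560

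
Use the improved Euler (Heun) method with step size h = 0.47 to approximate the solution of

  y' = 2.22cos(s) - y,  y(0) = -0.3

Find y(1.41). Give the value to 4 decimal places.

Heun: k1 = f(s_n, y_n); k2 = f(s_n + h, y_n + h·k1); y_{n+1} = y_n + (h/2)·(k1 + k2).
s=0.000000, y=-0.300000:
  k1 = f(0.000000, -0.300000) = 2.520000
  k2 = f(0.470000, 0.884400) = 1.094882
  y ← -0.300000 + (0.47/2)·(2.520000 + 1.094882) = 0.549497
s=0.470000, y=0.549497:
  k1 = f(0.470000, 0.549497) = 1.429784
  k2 = f(0.940000, 1.221496) = 0.087834
  y ← 0.549497 + (0.47/2)·(1.429784 + 0.087834) = 0.906137
s=0.940000, y=0.906137:
  k1 = f(0.940000, 0.906137) = 0.403192
  k2 = f(1.410000, 1.095638) = -0.740206
  y ← 0.906137 + (0.47/2)·(0.403192 + (-0.740206)) = 0.826939
y(1.41) ≈ 0.8269

0.8269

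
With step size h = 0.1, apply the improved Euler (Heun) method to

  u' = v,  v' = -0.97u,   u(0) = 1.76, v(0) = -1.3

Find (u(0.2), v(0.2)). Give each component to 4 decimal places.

Heun on (u,v): k1 = f(t_n, state_n); k2 = f(t_n + h, state_n + h·k1); state_{n+1} = state_n + (h/2)·(k1 + k2).
0.000000: (1.760000, -1.300000)
  k1 = (-1.300000, -1.707200)
  predictor → (1.630000, -1.470720)
  k2 = (-1.470720, -1.581100)
  → (1.621464, -1.464415)
0.100000: (1.621464, -1.464415)
  k1 = (-1.464415, -1.572820)
  predictor → (1.475023, -1.621697)
  k2 = (-1.621697, -1.430772)
  → (1.467158, -1.614595)
(u(0.2), v(0.2)) ≈ (1.4672, -1.6146)

1.4672, -1.6146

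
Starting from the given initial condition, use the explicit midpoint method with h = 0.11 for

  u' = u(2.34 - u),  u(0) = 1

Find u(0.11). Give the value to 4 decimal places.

Midpoint: k1 = f(x_n, u_n); k2 = f(x_n + h/2, u_n + (h/2)·k1); u_{n+1} = u_n + h·k2.
x=0.000000, u=1.000000:
  k1 = f(0.000000, 1.000000) = 1.340000
  k2 = f(0.055000, 1.073700) = 1.359626
  u ← 1.000000 + 0.11·1.359626 = 1.149559
u(0.11) ≈ 1.1496

1.1496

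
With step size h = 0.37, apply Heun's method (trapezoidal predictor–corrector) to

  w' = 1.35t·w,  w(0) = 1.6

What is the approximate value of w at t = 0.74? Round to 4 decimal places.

Heun: k1 = f(t_n, w_n); k2 = f(t_n + h, w_n + h·k1); w_{n+1} = w_n + (h/2)·(k1 + k2).
t=0.000000, w=1.600000:
  k1 = f(0.000000, 1.600000) = 0.000000
  k2 = f(0.370000, 1.600000) = 0.799200
  w ← 1.600000 + (0.37/2)·(0.000000 + 0.799200) = 1.747852
t=0.370000, w=1.747852:
  k1 = f(0.370000, 1.747852) = 0.873052
  k2 = f(0.740000, 2.070881) = 2.068810
  w ← 1.747852 + (0.37/2)·(0.873052 + 2.068810) = 2.292097
w(0.74) ≈ 2.2921

2.2921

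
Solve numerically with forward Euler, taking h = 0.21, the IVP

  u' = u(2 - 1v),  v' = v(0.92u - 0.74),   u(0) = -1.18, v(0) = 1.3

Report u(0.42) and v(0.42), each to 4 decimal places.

-1.6941, 0.4674

Euler on (u,v): u_{n+1} = u_n + h·u', v_{n+1} = v_n + h·v'.
0.000000: (-1.180000, 1.300000); f=(-0.826000, -2.373280) → (-1.353460, 0.801611)
0.210000: (-1.353460, 0.801611); f=(-1.621971, -1.591345) → (-1.694074, 0.467429)
(u(0.42), v(0.42)) ≈ (-1.6941, 0.4674)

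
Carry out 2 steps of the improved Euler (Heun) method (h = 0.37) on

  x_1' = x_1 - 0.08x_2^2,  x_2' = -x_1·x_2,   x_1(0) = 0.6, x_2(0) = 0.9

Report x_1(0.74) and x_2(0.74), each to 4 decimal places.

Heun on (x_1,x_2): k1 = f(t_n, state_n); k2 = f(t_n + h, state_n + h·k1); state_{n+1} = state_n + (h/2)·(k1 + k2).
0.000000: (0.600000, 0.900000)
  k1 = (0.535200, -0.540000)
  predictor → (0.798024, 0.700200)
  k2 = (0.758802, -0.558776)
  → (0.839390, 0.696726)
0.370000: (0.839390, 0.696726)
  k1 = (0.800556, -0.584825)
  predictor → (1.135596, 0.480341)
  k2 = (1.117138, -0.545473)
  → (1.194164, 0.487621)
(x_1(0.74), x_2(0.74)) ≈ (1.1942, 0.4876)

1.1942, 0.4876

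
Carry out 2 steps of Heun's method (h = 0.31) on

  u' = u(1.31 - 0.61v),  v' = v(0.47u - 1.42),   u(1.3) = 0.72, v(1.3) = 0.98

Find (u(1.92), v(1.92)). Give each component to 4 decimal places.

Heun on (u,v): k1 = f(x_n, state_n); k2 = f(x_n + h, state_n + h·k1); state_{n+1} = state_n + (h/2)·(k1 + k2).
1.300000: (0.720000, 0.980000)
  k1 = (0.512784, -1.059968)
  predictor → (0.878963, 0.651410)
  k2 = (0.802177, -0.655896)
  → (0.923819, 0.714041)
1.610000: (0.923819, 0.714041)
  k1 = (0.807820, -0.703905)
  predictor → (1.174243, 0.495830)
  k2 = (1.183101, -0.430433)
  → (1.232412, 0.538219)
(u(1.92), v(1.92)) ≈ (1.2324, 0.5382)

1.2324, 0.5382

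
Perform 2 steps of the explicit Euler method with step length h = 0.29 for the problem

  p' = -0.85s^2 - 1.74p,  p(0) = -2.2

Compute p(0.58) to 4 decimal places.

Euler: p_{n+1} = p_n + h·f(s_n, p_n).
s=0.000000, p=-2.200000: f=3.828000 → p ← -2.200000 + 0.29·3.828000 = -1.089880
s=0.290000, p=-1.089880: f=1.824906 → p ← -1.089880 + 0.29·1.824906 = -0.560657
p(0.58) ≈ -0.5607

-0.5607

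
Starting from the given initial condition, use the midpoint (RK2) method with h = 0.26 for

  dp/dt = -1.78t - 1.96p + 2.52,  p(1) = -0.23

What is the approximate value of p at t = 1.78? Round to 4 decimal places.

Midpoint: k1 = f(t_n, p_n); k2 = f(t_n + h/2, p_n + (h/2)·k1); p_{n+1} = p_n + h·k2.
t=1.000000, p=-0.230000:
  k1 = f(1.000000, -0.230000) = 1.190800
  k2 = f(1.130000, -0.075196) = 0.655984
  p ← -0.230000 + 0.26·0.655984 = -0.059444
t=1.260000, p=-0.059444:
  k1 = f(1.260000, -0.059444) = 0.393710
  k2 = f(1.390000, -0.008262) = 0.061993
  p ← -0.059444 + 0.26·0.061993 = -0.043326
t=1.520000, p=-0.043326:
  k1 = f(1.520000, -0.043326) = -0.100681
  k2 = f(1.650000, -0.056414) = -0.306428
  p ← -0.043326 + 0.26·(-0.306428) = -0.122997
p(1.78) ≈ -0.1230

-0.1230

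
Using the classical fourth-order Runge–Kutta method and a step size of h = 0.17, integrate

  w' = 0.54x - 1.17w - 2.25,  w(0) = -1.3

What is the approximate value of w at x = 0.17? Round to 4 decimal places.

RK4: k1 = f(x_n, w_n); k2 = f(x_n + h/2, w_n + (h/2)·k1); k3 = f(x_n + h/2, w_n + (h/2)·k2); k4 = f(x_n + h, w_n + h·k3); w_{n+1} = w_n + (h/6)·(k1 + 2k2 + 2k3 + k4).
x=0.000000, w=-1.300000:
  k1 = f(0.000000, -1.300000) = -0.729000
  k2 = f(0.085000, -1.361965) = -0.610601
  k3 = f(0.085000, -1.351901) = -0.622376
  k4 = f(0.170000, -1.405804) = -0.513409
  w ← -1.300000 + (0.17/6)·(k1 + 2k2 + 2k3 + k4) = -1.405070
w(0.17) ≈ -1.4051

-1.4051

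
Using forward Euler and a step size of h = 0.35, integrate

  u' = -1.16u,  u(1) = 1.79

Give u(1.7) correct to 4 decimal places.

Euler: u_{n+1} = u_n + h·f(x_n, u_n).
x=1.000000, u=1.790000: f=-2.076400 → u ← 1.790000 + 0.35·(-2.076400) = 1.063260
x=1.350000, u=1.063260: f=-1.233382 → u ← 1.063260 + 0.35·(-1.233382) = 0.631576
u(1.7) ≈ 0.6316

0.6316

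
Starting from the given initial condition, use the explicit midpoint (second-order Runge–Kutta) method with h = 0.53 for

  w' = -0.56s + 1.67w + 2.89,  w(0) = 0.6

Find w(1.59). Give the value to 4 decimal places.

Midpoint: k1 = f(s_n, w_n); k2 = f(s_n + h/2, w_n + (h/2)·k1); w_{n+1} = w_n + h·k2.
s=0.000000, w=0.600000:
  k1 = f(0.000000, 0.600000) = 3.892000
  k2 = f(0.265000, 1.631380) = 5.466005
  w ← 0.600000 + 0.53·5.466005 = 3.496982
s=0.530000, w=3.496982:
  k1 = f(0.530000, 3.496982) = 8.433161
  k2 = f(0.795000, 5.731770) = 12.016856
  w ← 3.496982 + 0.53·12.016856 = 9.865916
s=1.060000, w=9.865916:
  k1 = f(1.060000, 9.865916) = 18.772480
  k2 = f(1.325000, 14.840623) = 26.931841
  w ← 9.865916 + 0.53·26.931841 = 24.139792
w(1.59) ≈ 24.1398

24.1398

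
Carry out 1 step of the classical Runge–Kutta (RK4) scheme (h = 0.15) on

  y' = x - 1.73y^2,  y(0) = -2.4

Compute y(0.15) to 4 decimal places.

RK4: k1 = f(x_n, y_n); k2 = f(x_n + h/2, y_n + (h/2)·k1); k3 = f(x_n + h/2, y_n + (h/2)·k2); k4 = f(x_n + h, y_n + h·k3); y_{n+1} = y_n + (h/6)·(k1 + 2k2 + 2k3 + k4).
x=0.000000, y=-2.400000:
  k1 = f(0.000000, -2.400000) = -9.964800
  k2 = f(0.075000, -3.147360) = -17.062164
  k3 = f(0.075000, -3.679662) = -23.349052
  k4 = f(0.150000, -5.902358) = -60.119442
  y ← -2.400000 + (0.15/6)·(k1 + 2k2 + 2k3 + k4) = -6.172667
y(0.15) ≈ -6.1727

-6.1727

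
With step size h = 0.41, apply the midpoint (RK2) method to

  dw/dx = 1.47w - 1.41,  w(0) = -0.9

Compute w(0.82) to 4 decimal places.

Midpoint: k1 = f(x_n, w_n); k2 = f(x_n + h/2, w_n + (h/2)·k1); w_{n+1} = w_n + h·k2.
x=0.000000, w=-0.900000:
  k1 = f(0.000000, -0.900000) = -2.733000
  k2 = f(0.205000, -1.460265) = -3.556590
  w ← -0.900000 + 0.41·(-3.556590) = -2.358202
x=0.410000, w=-2.358202:
  k1 = f(0.410000, -2.358202) = -4.876557
  k2 = f(0.615000, -3.357896) = -6.346107
  w ← -2.358202 + 0.41·(-6.346107) = -4.960106
w(0.82) ≈ -4.9601

-4.9601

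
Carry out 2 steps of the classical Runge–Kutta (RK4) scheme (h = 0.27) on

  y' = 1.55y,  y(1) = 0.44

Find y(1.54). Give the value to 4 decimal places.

RK4: k1 = f(s_n, y_n); k2 = f(s_n + h/2, y_n + (h/2)·k1); k3 = f(s_n + h/2, y_n + (h/2)·k2); k4 = f(s_n + h, y_n + h·k3); y_{n+1} = y_n + (h/6)·(k1 + 2k2 + 2k3 + k4).
s=1.000000, y=0.440000:
  k1 = f(1.000000, 0.440000) = 0.682000
  k2 = f(1.135000, 0.532070) = 0.824709
  k3 = f(1.135000, 0.551336) = 0.854570
  k4 = f(1.270000, 0.670734) = 1.039638
  y ← 0.440000 + (0.27/6)·(k1 + 2k2 + 2k3 + k4) = 0.668609
s=1.270000, y=0.668609:
  k1 = f(1.270000, 0.668609) = 1.036344
  k2 = f(1.405000, 0.808515) = 1.253199
  k3 = f(1.405000, 0.837791) = 1.298575
  k4 = f(1.540000, 1.019224) = 1.579797
  y ← 0.668609 + (0.27/6)·(k1 + 2k2 + 2k3 + k4) = 1.015995
y(1.54) ≈ 1.0160

1.0160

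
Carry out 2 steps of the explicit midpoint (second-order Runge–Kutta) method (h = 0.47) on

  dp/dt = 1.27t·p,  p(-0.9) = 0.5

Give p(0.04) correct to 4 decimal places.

0.3188

Midpoint: k1 = f(t_n, p_n); k2 = f(t_n + h/2, p_n + (h/2)·k1); p_{n+1} = p_n + h·k2.
t=-0.900000, p=0.500000:
  k1 = f(-0.900000, 0.500000) = -0.571500
  k2 = f(-0.665000, 0.365698) = -0.308850
  p ← 0.500000 + 0.47·(-0.308850) = 0.354841
t=-0.430000, p=0.354841:
  k1 = f(-0.430000, 0.354841) = -0.193778
  k2 = f(-0.195000, 0.309303) = -0.076599
  p ← 0.354841 + 0.47·(-0.076599) = 0.318839
p(0.04) ≈ 0.3188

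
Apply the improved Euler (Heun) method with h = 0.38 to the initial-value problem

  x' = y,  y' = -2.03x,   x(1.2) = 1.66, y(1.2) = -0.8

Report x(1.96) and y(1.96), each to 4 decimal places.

0.2036, -2.5339

Heun on (x,y): k1 = f(t_n, state_n); k2 = f(t_n + h, state_n + h·k1); state_{n+1} = state_n + (h/2)·(k1 + k2).
1.200000: (1.660000, -0.800000)
  k1 = (-0.800000, -3.369800)
  predictor → (1.356000, -2.080524)
  k2 = (-2.080524, -2.752680)
  → (1.112700, -1.963271)
1.580000: (1.112700, -1.963271)
  k1 = (-1.963271, -2.258782)
  predictor → (0.366657, -2.821608)
  k2 = (-2.821608, -0.744314)
  → (0.203573, -2.533860)
(x(1.96), y(1.96)) ≈ (0.2036, -2.5339)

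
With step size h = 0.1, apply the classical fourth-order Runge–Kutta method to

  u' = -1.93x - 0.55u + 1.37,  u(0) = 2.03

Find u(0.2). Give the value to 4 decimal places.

2.0408

RK4: k1 = f(x_n, u_n); k2 = f(x_n + h/2, u_n + (h/2)·k1); k3 = f(x_n + h/2, u_n + (h/2)·k2); k4 = f(x_n + h, u_n + h·k3); u_{n+1} = u_n + (h/6)·(k1 + 2k2 + 2k3 + k4).
x=0.000000, u=2.030000:
  k1 = f(0.000000, 2.030000) = 0.253500
  k2 = f(0.050000, 2.042675) = 0.150029
  k3 = f(0.050000, 2.037501) = 0.152874
  k4 = f(0.100000, 2.045287) = 0.052092
  u ← 2.030000 + (0.1/6)·(k1 + 2k2 + 2k3 + k4) = 2.045190
x=0.100000, u=2.045190:
  k1 = f(0.100000, 2.045190) = 0.052146
  k2 = f(0.150000, 2.047797) = -0.045788
  k3 = f(0.150000, 2.042901) = -0.043095
  k4 = f(0.200000, 2.040880) = -0.138484
  u ← 2.045190 + (0.1/6)·(k1 + 2k2 + 2k3 + k4) = 2.040788
u(0.2) ≈ 2.0408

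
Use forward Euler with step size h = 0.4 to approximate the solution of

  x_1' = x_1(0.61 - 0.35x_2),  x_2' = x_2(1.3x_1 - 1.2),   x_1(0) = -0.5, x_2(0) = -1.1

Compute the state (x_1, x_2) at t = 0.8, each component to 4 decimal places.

Euler on (x_1,x_2): x_1_{n+1} = x_1_n + h·x_1', x_2_{n+1} = x_2_n + h·x_2'.
0.000000: (-0.500000, -1.100000); f=(-0.497500, 2.035000) → (-0.699000, -0.286000)
0.400000: (-0.699000, -0.286000); f=(-0.496360, 0.603088) → (-0.897544, -0.044765)
(x_1(0.8), x_2(0.8)) ≈ (-0.8975, -0.0448)

-0.8975, -0.0448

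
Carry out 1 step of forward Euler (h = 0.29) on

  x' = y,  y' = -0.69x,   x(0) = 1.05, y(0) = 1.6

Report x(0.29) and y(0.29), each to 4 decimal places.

Euler on (x,y): x_{n+1} = x_n + h·x', y_{n+1} = y_n + h·y'.
0.000000: (1.050000, 1.600000); f=(1.600000, -0.724500) → (1.514000, 1.389895)
(x(0.29), y(0.29)) ≈ (1.5140, 1.3899)

1.5140, 1.3899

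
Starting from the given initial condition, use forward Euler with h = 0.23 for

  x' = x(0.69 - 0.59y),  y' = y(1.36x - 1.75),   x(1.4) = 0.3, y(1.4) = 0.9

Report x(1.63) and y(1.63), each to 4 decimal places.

Euler on (x,y): x_{n+1} = x_n + h·x', y_{n+1} = y_n + h·y'.
1.400000: (0.300000, 0.900000); f=(0.047700, -1.207800) → (0.310971, 0.622206)
(x(1.63), y(1.63)) ≈ (0.3110, 0.6222)

0.3110, 0.6222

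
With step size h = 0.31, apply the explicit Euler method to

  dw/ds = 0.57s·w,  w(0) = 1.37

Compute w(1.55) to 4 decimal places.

2.2759

Euler: w_{n+1} = w_n + h·f(s_n, w_n).
s=0.000000, w=1.370000: f=0.000000 → w ← 1.370000 + 0.31·0.000000 = 1.370000
s=0.310000, w=1.370000: f=0.242079 → w ← 1.370000 + 0.31·0.242079 = 1.445044
s=0.620000, w=1.445044: f=0.510679 → w ← 1.445044 + 0.31·0.510679 = 1.603355
s=0.930000, w=1.603355: f=0.849938 → w ← 1.603355 + 0.31·0.849938 = 1.866836
s=1.240000, w=1.866836: f=1.319480 → w ← 1.866836 + 0.31·1.319480 = 2.275874
w(1.55) ≈ 2.2759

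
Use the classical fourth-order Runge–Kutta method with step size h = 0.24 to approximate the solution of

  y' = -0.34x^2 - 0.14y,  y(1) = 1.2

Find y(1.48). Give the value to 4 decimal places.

0.8752

RK4: k1 = f(x_n, y_n); k2 = f(x_n + h/2, y_n + (h/2)·k1); k3 = f(x_n + h/2, y_n + (h/2)·k2); k4 = f(x_n + h, y_n + h·k3); y_{n+1} = y_n + (h/6)·(k1 + 2k2 + 2k3 + k4).
x=1.000000, y=1.200000:
  k1 = f(1.000000, 1.200000) = -0.508000
  k2 = f(1.120000, 1.139040) = -0.585962
  k3 = f(1.120000, 1.129685) = -0.584652
  k4 = f(1.240000, 1.059684) = -0.671140
  y ← 1.200000 + (0.24/6)·(k1 + 2k2 + 2k3 + k4) = 1.059185
x=1.240000, y=1.059185:
  k1 = f(1.240000, 1.059185) = -0.671070
  k2 = f(1.360000, 0.978657) = -0.765876
  k3 = f(1.360000, 0.967280) = -0.764283
  k4 = f(1.480000, 0.875757) = -0.867342
  y ← 1.059185 + (0.24/6)·(k1 + 2k2 + 2k3 + k4) = 0.875236
y(1.48) ≈ 0.8752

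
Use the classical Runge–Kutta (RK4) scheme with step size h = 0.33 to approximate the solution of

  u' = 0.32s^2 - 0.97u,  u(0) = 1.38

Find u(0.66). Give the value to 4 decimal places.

0.7539

RK4: k1 = f(s_n, u_n); k2 = f(s_n + h/2, u_n + (h/2)·k1); k3 = f(s_n + h/2, u_n + (h/2)·k2); k4 = f(s_n + h, u_n + h·k3); u_{n+1} = u_n + (h/6)·(k1 + 2k2 + 2k3 + k4).
s=0.000000, u=1.380000:
  k1 = f(0.000000, 1.380000) = -1.338600
  k2 = f(0.165000, 1.159131) = -1.115645
  k3 = f(0.165000, 1.195919) = -1.151329
  k4 = f(0.330000, 1.000061) = -0.935212
  u ← 1.380000 + (0.33/6)·(k1 + 2k2 + 2k3 + k4) = 1.005573
s=0.330000, u=1.005573:
  k1 = f(0.330000, 1.005573) = -0.940558
  k2 = f(0.495000, 0.850381) = -0.746462
  k3 = f(0.495000, 0.882407) = -0.777527
  k4 = f(0.660000, 0.748989) = -0.587128
  u ← 1.005573 + (0.33/6)·(k1 + 2k2 + 2k3 + k4) = 0.753912
u(0.66) ≈ 0.7539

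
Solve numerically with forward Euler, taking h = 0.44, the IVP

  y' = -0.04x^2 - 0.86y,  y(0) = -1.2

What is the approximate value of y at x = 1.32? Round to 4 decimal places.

-0.3040

Euler: y_{n+1} = y_n + h·f(x_n, y_n).
x=0.000000, y=-1.200000: f=1.032000 → y ← -1.200000 + 0.44·1.032000 = -0.745920
x=0.440000, y=-0.745920: f=0.633747 → y ← -0.745920 + 0.44·0.633747 = -0.467071
x=0.880000, y=-0.467071: f=0.370705 → y ← -0.467071 + 0.44·0.370705 = -0.303961
y(1.32) ≈ -0.3040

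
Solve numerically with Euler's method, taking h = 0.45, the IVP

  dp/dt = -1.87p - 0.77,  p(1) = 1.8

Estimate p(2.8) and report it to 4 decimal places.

Euler: p_{n+1} = p_n + h·f(t_n, p_n).
t=1.000000, p=1.800000: f=-4.136000 → p ← 1.800000 + 0.45·(-4.136000) = -0.061200
t=1.450000, p=-0.061200: f=-0.655556 → p ← -0.061200 + 0.45·(-0.655556) = -0.356200
t=1.900000, p=-0.356200: f=-0.103906 → p ← -0.356200 + 0.45·(-0.103906) = -0.402958
t=2.350000, p=-0.402958: f=-0.016469 → p ← -0.402958 + 0.45·(-0.016469) = -0.410369
p(2.8) ≈ -0.4104

-0.4104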